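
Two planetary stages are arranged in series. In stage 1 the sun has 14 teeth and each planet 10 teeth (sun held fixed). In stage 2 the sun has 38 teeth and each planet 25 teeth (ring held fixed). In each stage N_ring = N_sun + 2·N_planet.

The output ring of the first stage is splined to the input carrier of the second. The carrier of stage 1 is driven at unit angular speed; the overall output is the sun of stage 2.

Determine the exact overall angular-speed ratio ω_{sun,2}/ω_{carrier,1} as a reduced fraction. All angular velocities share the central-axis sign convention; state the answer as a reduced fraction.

Stage 1: N_ring = 14 + 2·10 = 34
Stage 1: 14(ω_s−ω_c) = −34(ω_r−ω_c),  ω_s=0, ω_c=1
Stage 1: ω_r = 1 − (14/34)(0−1) = 24/17
  ⇒ ω_r¹/ω_c¹ = 24/17
Stage 2: N_ring = 38 + 2·25 = 88
Stage 2: 38(ω_s−ω_c) = −88(ω_r−ω_c),  ω_r=0, ω_c=1
Stage 2: ω_s = 1 − (88/38)(0−1) = 63/19
  ⇒ ω_s²/ω_c² = 63/19
Coupling ω_c² = ω_r¹ ⇒ overall = 24/17 × 63/19 = 1512/323

1512/323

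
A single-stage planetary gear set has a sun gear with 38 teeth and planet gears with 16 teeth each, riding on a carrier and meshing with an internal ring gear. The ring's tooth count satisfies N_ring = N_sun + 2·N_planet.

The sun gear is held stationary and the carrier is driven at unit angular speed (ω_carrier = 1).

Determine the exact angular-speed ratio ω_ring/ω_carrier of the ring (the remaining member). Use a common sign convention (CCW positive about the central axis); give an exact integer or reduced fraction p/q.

54/35

N_ring = 38 + 2·16 = 70
38(ω_s−ω_c) = −70(ω_r−ω_c),  ω_s=0, ω_c=1
ω_r = 1 − (38/70)(0−1) = 54/35
ω_r/ω_c = 54/35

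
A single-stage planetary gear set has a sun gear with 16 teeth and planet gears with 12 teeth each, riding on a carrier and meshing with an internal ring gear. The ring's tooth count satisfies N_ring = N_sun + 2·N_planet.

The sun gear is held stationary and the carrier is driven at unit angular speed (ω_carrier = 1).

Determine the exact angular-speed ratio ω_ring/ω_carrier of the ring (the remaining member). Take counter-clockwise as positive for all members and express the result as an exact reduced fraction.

N_ring = 16 + 2·12 = 40
16(ω_s−ω_c) = −40(ω_r−ω_c),  ω_s=0, ω_c=1
ω_r = 1 − (16/40)(0−1) = 7/5
ω_r/ω_c = 7/5

7/5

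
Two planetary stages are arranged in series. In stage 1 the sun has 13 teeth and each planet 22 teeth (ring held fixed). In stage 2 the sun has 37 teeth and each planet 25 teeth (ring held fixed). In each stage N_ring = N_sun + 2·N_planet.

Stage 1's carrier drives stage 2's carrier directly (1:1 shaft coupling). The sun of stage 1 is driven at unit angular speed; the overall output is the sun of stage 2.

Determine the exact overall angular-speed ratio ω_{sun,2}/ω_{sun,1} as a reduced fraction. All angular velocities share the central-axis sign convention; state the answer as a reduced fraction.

806/1295

Stage 1: N_ring = 13 + 2·22 = 57
Stage 1: 13(ω_s−ω_c) = −57(ω_r−ω_c),  ω_r=0, ω_s=1
Stage 1: 13(1−ω_c) = −57(0−ω_c)  ⇒  70ω_c = 13  ⇒  ω_c = 13/70
  ⇒ ω_c¹/ω_s¹ = 13/70
Stage 2: N_ring = 37 + 2·25 = 87
Stage 2: 37(ω_s−ω_c) = −87(ω_r−ω_c),  ω_r=0, ω_c=1
Stage 2: ω_s = 1 − (87/37)(0−1) = 124/37
  ⇒ ω_s²/ω_c² = 124/37
Coupling ω_c² = ω_c¹ ⇒ overall = 13/70 × 124/37 = 806/1295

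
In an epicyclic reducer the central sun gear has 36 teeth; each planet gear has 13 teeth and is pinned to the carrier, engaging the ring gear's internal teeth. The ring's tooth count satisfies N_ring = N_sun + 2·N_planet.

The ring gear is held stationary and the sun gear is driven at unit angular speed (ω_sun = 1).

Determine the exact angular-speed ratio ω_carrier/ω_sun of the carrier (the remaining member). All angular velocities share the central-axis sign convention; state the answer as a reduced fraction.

N_ring = 36 + 2·13 = 62
36(ω_s−ω_c) = −62(ω_r−ω_c),  ω_r=0, ω_s=1
36(1−ω_c) = −62(0−ω_c)  ⇒  98ω_c = 36  ⇒  ω_c = 18/49
ω_c/ω_s = 18/49

18/49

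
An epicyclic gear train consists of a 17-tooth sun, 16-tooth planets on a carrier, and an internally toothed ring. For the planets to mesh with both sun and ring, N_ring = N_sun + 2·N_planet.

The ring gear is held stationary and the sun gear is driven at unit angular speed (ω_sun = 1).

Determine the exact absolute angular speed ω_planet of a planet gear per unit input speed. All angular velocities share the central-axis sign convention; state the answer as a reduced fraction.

N_ring = 17 + 2·16 = 49
17(ω_s−ω_c) = −49(ω_r−ω_c),  ω_r=0, ω_s=1
17(1−ω_c) = −49(0−ω_c)  ⇒  66ω_c = 17  ⇒  ω_c = 17/66
sun–planet: 17·(1−17/66) = −16·(ω_p−ω_c)  ⇒  ω_p−ω_c = −(17/16)·(49/66) = -833/1056
ω_p = 17/66 − 833/1056 = -17/32

-17/32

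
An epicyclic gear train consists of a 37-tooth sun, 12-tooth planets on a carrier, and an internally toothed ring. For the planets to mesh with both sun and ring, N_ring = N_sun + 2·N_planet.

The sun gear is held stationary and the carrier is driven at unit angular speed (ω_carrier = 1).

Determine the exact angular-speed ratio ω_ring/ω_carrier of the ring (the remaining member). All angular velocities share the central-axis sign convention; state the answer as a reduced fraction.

N_ring = 37 + 2·12 = 61
37(ω_s−ω_c) = −61(ω_r−ω_c),  ω_s=0, ω_c=1
ω_r = 1 − (37/61)(0−1) = 98/61
ω_r/ω_c = 98/61

98/61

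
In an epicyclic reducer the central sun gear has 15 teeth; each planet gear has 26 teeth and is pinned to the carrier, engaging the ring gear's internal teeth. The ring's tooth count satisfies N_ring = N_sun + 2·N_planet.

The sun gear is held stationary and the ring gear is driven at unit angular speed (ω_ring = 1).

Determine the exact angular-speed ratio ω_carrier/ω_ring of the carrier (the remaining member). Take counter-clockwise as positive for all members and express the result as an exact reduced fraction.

67/82

N_ring = 15 + 2·26 = 67
15(ω_s−ω_c) = −67(ω_r−ω_c),  ω_s=0, ω_r=1
15(0−ω_c) = −67(1−ω_c)  ⇒  82ω_c = 67  ⇒  ω_c = 67/82
ω_c/ω_r = 67/82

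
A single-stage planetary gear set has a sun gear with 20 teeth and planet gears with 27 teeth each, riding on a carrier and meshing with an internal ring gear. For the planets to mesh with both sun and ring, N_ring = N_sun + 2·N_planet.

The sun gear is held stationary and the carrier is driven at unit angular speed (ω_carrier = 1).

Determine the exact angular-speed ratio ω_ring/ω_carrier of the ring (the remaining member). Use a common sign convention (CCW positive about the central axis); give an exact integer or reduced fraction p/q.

47/37

N_ring = 20 + 2·27 = 74
20(ω_s−ω_c) = −74(ω_r−ω_c),  ω_s=0, ω_c=1
ω_r = 1 − (20/74)(0−1) = 47/37
ω_r/ω_c = 47/37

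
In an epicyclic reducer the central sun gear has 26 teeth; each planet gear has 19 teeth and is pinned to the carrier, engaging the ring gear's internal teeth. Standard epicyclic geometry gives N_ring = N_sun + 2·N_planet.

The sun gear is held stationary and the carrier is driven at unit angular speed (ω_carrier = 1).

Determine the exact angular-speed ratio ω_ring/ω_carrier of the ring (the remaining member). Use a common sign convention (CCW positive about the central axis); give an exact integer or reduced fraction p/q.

N_ring = 26 + 2·19 = 64
26(ω_s−ω_c) = −64(ω_r−ω_c),  ω_s=0, ω_c=1
ω_r = 1 − (26/64)(0−1) = 45/32
ω_r/ω_c = 45/32

45/32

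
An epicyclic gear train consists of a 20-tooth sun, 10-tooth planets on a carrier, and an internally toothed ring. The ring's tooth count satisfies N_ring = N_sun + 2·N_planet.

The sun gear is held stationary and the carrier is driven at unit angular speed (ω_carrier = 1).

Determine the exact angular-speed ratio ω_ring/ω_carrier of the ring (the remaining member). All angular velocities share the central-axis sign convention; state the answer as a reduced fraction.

N_ring = 20 + 2·10 = 40
20(ω_s−ω_c) = −40(ω_r−ω_c),  ω_s=0, ω_c=1
ω_r = 1 − (20/40)(0−1) = 3/2
ω_r/ω_c = 3/2

3/2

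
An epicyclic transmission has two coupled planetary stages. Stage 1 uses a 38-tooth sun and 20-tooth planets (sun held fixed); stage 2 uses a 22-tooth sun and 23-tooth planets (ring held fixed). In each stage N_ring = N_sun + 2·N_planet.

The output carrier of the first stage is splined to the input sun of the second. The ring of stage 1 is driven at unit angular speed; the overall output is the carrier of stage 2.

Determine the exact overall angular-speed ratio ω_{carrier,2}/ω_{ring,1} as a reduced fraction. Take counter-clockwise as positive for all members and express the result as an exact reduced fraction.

143/870

Stage 1: N_ring = 38 + 2·20 = 78
Stage 1: 38(ω_s−ω_c) = −78(ω_r−ω_c),  ω_s=0, ω_r=1
Stage 1: 38(0−ω_c) = −78(1−ω_c)  ⇒  116ω_c = 78  ⇒  ω_c = 39/58
  ⇒ ω_c¹/ω_r¹ = 39/58
Stage 2: N_ring = 22 + 2·23 = 68
Stage 2: 22(ω_s−ω_c) = −68(ω_r−ω_c),  ω_r=0, ω_s=1
Stage 2: 22(1−ω_c) = −68(0−ω_c)  ⇒  90ω_c = 22  ⇒  ω_c = 11/45
  ⇒ ω_c²/ω_s² = 11/45
Coupling ω_s² = ω_c¹ ⇒ overall = 39/58 × 11/45 = 143/870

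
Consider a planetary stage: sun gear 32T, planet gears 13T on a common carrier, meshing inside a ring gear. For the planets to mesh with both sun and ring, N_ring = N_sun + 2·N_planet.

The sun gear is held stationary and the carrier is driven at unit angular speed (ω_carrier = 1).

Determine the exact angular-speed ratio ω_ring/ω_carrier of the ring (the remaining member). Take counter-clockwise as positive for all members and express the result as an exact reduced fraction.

N_ring = 32 + 2·13 = 58
32(ω_s−ω_c) = −58(ω_r−ω_c),  ω_s=0, ω_c=1
ω_r = 1 − (32/58)(0−1) = 45/29
ω_r/ω_c = 45/29

45/29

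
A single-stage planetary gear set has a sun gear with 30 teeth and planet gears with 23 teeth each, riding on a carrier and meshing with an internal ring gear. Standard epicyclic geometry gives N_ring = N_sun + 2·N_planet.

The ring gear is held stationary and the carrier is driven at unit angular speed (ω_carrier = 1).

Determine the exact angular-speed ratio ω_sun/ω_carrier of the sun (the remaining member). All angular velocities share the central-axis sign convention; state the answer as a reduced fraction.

53/15

N_ring = 30 + 2·23 = 76
30(ω_s−ω_c) = −76(ω_r−ω_c),  ω_r=0, ω_c=1
ω_s = 1 − (76/30)(0−1) = 53/15
ω_s/ω_c = 53/15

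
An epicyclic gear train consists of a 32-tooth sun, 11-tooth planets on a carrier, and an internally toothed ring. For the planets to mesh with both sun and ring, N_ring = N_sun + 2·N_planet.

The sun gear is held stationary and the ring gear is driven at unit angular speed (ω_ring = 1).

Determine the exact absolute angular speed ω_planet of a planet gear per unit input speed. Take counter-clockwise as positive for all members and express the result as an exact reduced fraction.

27/11

N_ring = 32 + 2·11 = 54
32(ω_s−ω_c) = −54(ω_r−ω_c),  ω_s=0, ω_r=1
32(0−ω_c) = −54(1−ω_c)  ⇒  86ω_c = 54  ⇒  ω_c = 27/43
sun–planet: 32·(0−27/43) = −11·(ω_p−ω_c)  ⇒  ω_p−ω_c = −(32/11)·(-27/43) = 864/473
ω_p = 27/43 + 864/473 = 27/11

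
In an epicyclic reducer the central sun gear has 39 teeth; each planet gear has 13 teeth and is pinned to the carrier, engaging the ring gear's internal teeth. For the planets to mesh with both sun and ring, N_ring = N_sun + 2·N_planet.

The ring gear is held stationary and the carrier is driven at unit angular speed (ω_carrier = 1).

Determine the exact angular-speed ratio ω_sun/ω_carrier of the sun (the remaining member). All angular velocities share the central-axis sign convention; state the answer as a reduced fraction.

8/3

N_ring = 39 + 2·13 = 65
39(ω_s−ω_c) = −65(ω_r−ω_c),  ω_r=0, ω_c=1
ω_s = 1 − (65/39)(0−1) = 8/3
ω_s/ω_c = 8/3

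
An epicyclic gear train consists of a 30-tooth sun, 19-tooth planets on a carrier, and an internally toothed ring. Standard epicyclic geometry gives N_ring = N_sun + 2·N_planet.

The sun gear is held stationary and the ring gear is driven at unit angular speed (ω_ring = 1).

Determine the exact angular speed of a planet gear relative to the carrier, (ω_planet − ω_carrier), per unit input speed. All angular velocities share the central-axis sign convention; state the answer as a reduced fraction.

1020/931

N_ring = 30 + 2·19 = 68
30(ω_s−ω_c) = −68(ω_r−ω_c),  ω_s=0, ω_r=1
30(0−ω_c) = −68(1−ω_c)  ⇒  98ω_c = 68  ⇒  ω_c = 34/49
sun–planet: 30·(0−34/49) = −19·(ω_p−ω_c)  ⇒  ω_p−ω_c = −(30/19)·(-34/49) = 1020/931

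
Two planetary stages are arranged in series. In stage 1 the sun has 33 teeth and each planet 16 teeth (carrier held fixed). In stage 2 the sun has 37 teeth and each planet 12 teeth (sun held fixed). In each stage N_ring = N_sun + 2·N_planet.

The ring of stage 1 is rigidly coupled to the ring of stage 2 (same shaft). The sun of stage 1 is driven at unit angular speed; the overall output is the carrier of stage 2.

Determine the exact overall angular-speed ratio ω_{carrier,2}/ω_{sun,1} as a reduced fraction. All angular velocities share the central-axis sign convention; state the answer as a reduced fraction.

Stage 1: N_ring = 33 + 2·16 = 65
Stage 1: 33(ω_s−ω_c) = −65(ω_r−ω_c),  ω_c=0, ω_s=1
Stage 1: ω_r = 0 − (33/65)(1−0) = -33/65
  ⇒ ω_r¹/ω_s¹ = -33/65
Stage 2: N_ring = 37 + 2·12 = 61
Stage 2: 37(ω_s−ω_c) = −61(ω_r−ω_c),  ω_s=0, ω_r=1
Stage 2: 37(0−ω_c) = −61(1−ω_c)  ⇒  98ω_c = 61  ⇒  ω_c = 61/98
  ⇒ ω_c²/ω_r² = 61/98
Coupling ω_r² = ω_r¹ ⇒ overall = -33/65 × 61/98 = -2013/6370

-2013/6370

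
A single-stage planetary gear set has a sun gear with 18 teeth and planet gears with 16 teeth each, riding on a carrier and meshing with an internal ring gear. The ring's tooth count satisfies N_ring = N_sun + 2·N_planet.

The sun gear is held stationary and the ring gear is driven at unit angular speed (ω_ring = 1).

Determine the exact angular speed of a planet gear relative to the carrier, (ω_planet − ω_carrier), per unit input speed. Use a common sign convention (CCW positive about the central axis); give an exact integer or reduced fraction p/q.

N_ring = 18 + 2·16 = 50
18(ω_s−ω_c) = −50(ω_r−ω_c),  ω_s=0, ω_r=1
18(0−ω_c) = −50(1−ω_c)  ⇒  68ω_c = 50  ⇒  ω_c = 25/34
sun–planet: 18·(0−25/34) = −16·(ω_p−ω_c)  ⇒  ω_p−ω_c = −(18/16)·(-25/34) = 225/272

225/272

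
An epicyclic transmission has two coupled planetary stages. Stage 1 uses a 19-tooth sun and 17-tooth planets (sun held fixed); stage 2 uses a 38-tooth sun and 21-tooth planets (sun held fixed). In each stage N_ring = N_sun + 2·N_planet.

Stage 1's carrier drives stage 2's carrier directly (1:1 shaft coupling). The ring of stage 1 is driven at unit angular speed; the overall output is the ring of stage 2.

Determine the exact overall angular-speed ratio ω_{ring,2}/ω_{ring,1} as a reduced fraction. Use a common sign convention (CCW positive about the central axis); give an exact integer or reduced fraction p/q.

3127/2880

Stage 1: N_ring = 19 + 2·17 = 53
Stage 1: 19(ω_s−ω_c) = −53(ω_r−ω_c),  ω_s=0, ω_r=1
Stage 1: 19(0−ω_c) = −53(1−ω_c)  ⇒  72ω_c = 53  ⇒  ω_c = 53/72
  ⇒ ω_c¹/ω_r¹ = 53/72
Stage 2: N_ring = 38 + 2·21 = 80
Stage 2: 38(ω_s−ω_c) = −80(ω_r−ω_c),  ω_s=0, ω_c=1
Stage 2: ω_r = 1 − (38/80)(0−1) = 59/40
  ⇒ ω_r²/ω_c² = 59/40
Coupling ω_c² = ω_c¹ ⇒ overall = 53/72 × 59/40 = 3127/2880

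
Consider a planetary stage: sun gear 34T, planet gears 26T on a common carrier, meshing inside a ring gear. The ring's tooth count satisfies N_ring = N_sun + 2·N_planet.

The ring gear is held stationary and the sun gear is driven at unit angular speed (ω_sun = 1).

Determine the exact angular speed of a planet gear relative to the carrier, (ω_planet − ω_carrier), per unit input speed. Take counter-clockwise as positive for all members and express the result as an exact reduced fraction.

-731/780

N_ring = 34 + 2·26 = 86
34(ω_s−ω_c) = −86(ω_r−ω_c),  ω_r=0, ω_s=1
34(1−ω_c) = −86(0−ω_c)  ⇒  120ω_c = 34  ⇒  ω_c = 17/60
sun–planet: 34·(1−17/60) = −26·(ω_p−ω_c)  ⇒  ω_p−ω_c = −(34/26)·(43/60) = -731/780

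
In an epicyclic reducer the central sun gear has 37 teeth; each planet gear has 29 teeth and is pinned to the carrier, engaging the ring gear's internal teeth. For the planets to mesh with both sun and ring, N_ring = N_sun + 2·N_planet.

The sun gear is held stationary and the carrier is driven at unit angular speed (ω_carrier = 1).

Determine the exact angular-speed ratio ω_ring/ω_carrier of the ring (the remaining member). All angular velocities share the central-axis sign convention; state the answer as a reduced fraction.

N_ring = 37 + 2·29 = 95
37(ω_s−ω_c) = −95(ω_r−ω_c),  ω_s=0, ω_c=1
ω_r = 1 − (37/95)(0−1) = 132/95
ω_r/ω_c = 132/95

132/95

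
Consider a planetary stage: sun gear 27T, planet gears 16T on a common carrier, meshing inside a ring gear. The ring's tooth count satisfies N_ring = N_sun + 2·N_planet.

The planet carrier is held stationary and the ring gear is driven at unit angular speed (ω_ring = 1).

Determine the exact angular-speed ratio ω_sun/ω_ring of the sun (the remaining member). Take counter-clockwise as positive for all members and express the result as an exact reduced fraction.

N_ring = 27 + 2·16 = 59
27(ω_s−ω_c) = −59(ω_r−ω_c),  ω_c=0, ω_r=1
ω_s = 0 − (59/27)(1−0) = -59/27
ω_s/ω_r = -59/27

-59/27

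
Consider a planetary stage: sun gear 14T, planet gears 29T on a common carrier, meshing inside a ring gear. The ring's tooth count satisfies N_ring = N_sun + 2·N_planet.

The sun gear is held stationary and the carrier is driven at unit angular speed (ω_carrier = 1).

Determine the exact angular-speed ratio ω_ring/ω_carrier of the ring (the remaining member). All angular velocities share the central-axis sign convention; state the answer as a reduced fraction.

N_ring = 14 + 2·29 = 72
14(ω_s−ω_c) = −72(ω_r−ω_c),  ω_s=0, ω_c=1
ω_r = 1 − (14/72)(0−1) = 43/36
ω_r/ω_c = 43/36

43/36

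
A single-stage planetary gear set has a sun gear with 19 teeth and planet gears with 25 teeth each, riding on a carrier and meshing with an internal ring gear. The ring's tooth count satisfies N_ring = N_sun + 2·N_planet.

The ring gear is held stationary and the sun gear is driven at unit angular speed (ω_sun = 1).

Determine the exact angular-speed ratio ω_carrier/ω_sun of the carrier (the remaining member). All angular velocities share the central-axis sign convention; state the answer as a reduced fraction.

19/88

N_ring = 19 + 2·25 = 69
19(ω_s−ω_c) = −69(ω_r−ω_c),  ω_r=0, ω_s=1
19(1−ω_c) = −69(0−ω_c)  ⇒  88ω_c = 19  ⇒  ω_c = 19/88
ω_c/ω_s = 19/88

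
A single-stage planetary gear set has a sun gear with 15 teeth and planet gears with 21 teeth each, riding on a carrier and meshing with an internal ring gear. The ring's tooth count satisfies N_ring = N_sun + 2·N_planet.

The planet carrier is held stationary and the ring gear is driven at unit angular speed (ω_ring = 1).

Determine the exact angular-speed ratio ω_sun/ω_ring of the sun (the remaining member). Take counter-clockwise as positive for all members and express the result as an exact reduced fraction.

-19/5

N_ring = 15 + 2·21 = 57
15(ω_s−ω_c) = −57(ω_r−ω_c),  ω_c=0, ω_r=1
ω_s = 0 − (57/15)(1−0) = -19/5
ω_s/ω_r = -19/5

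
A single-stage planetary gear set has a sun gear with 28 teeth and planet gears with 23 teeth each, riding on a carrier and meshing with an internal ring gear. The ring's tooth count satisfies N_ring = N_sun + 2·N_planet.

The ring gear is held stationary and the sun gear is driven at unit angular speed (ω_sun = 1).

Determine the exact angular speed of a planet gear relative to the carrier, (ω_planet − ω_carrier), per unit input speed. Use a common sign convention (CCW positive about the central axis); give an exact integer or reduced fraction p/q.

-1036/1173

N_ring = 28 + 2·23 = 74
28(ω_s−ω_c) = −74(ω_r−ω_c),  ω_r=0, ω_s=1
28(1−ω_c) = −74(0−ω_c)  ⇒  102ω_c = 28  ⇒  ω_c = 14/51
sun–planet: 28·(1−14/51) = −23·(ω_p−ω_c)  ⇒  ω_p−ω_c = −(28/23)·(37/51) = -1036/1173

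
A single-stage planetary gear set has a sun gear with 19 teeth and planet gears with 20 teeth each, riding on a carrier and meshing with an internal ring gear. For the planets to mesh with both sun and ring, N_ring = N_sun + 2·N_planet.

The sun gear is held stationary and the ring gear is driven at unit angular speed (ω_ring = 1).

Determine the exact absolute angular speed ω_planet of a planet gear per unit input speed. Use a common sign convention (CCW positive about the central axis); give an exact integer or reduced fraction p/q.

59/40

N_ring = 19 + 2·20 = 59
19(ω_s−ω_c) = −59(ω_r−ω_c),  ω_s=0, ω_r=1
19(0−ω_c) = −59(1−ω_c)  ⇒  78ω_c = 59  ⇒  ω_c = 59/78
sun–planet: 19·(0−59/78) = −20·(ω_p−ω_c)  ⇒  ω_p−ω_c = −(19/20)·(-59/78) = 1121/1560
ω_p = 59/78 + 1121/1560 = 59/40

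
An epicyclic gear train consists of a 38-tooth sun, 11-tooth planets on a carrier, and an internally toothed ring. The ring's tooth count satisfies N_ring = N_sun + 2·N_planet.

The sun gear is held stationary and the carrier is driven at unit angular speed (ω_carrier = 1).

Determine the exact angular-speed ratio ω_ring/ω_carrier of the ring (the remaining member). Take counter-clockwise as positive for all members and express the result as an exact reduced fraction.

49/30

N_ring = 38 + 2·11 = 60
38(ω_s−ω_c) = −60(ω_r−ω_c),  ω_s=0, ω_c=1
ω_r = 1 − (38/60)(0−1) = 49/30
ω_r/ω_c = 49/30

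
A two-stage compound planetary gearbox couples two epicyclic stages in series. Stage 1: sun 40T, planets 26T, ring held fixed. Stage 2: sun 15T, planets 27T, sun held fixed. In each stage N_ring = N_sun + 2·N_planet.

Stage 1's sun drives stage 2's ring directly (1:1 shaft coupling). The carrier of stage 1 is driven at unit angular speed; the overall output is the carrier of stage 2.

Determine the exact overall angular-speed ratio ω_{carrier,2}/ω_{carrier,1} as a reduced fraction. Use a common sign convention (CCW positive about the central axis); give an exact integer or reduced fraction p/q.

759/280

Stage 1: N_ring = 40 + 2·26 = 92
Stage 1: 40(ω_s−ω_c) = −92(ω_r−ω_c),  ω_r=0, ω_c=1
Stage 1: ω_s = 1 − (92/40)(0−1) = 33/10
  ⇒ ω_s¹/ω_c¹ = 33/10
Stage 2: N_ring = 15 + 2·27 = 69
Stage 2: 15(ω_s−ω_c) = −69(ω_r−ω_c),  ω_s=0, ω_r=1
Stage 2: 15(0−ω_c) = −69(1−ω_c)  ⇒  84ω_c = 69  ⇒  ω_c = 23/28
  ⇒ ω_c²/ω_r² = 23/28
Coupling ω_r² = ω_s¹ ⇒ overall = 33/10 × 23/28 = 759/280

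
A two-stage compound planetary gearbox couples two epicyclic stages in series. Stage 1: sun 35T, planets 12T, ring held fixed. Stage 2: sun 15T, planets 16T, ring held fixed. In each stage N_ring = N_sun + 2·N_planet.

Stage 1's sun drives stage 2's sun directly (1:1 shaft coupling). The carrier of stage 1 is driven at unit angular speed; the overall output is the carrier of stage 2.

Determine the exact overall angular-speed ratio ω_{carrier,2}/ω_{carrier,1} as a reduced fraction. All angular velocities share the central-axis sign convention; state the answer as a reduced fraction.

141/217

Stage 1: N_ring = 35 + 2·12 = 59
Stage 1: 35(ω_s−ω_c) = −59(ω_r−ω_c),  ω_r=0, ω_c=1
Stage 1: ω_s = 1 − (59/35)(0−1) = 94/35
  ⇒ ω_s¹/ω_c¹ = 94/35
Stage 2: N_ring = 15 + 2·16 = 47
Stage 2: 15(ω_s−ω_c) = −47(ω_r−ω_c),  ω_r=0, ω_s=1
Stage 2: 15(1−ω_c) = −47(0−ω_c)  ⇒  62ω_c = 15  ⇒  ω_c = 15/62
  ⇒ ω_c²/ω_s² = 15/62
Coupling ω_s² = ω_s¹ ⇒ overall = 94/35 × 15/62 = 141/217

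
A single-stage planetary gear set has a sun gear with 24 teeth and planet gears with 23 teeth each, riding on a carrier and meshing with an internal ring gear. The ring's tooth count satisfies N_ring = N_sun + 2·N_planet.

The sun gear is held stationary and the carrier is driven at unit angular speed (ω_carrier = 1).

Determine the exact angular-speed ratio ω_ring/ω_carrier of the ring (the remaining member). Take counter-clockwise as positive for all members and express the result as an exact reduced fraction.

N_ring = 24 + 2·23 = 70
24(ω_s−ω_c) = −70(ω_r−ω_c),  ω_s=0, ω_c=1
ω_r = 1 − (24/70)(0−1) = 47/35
ω_r/ω_c = 47/35

47/35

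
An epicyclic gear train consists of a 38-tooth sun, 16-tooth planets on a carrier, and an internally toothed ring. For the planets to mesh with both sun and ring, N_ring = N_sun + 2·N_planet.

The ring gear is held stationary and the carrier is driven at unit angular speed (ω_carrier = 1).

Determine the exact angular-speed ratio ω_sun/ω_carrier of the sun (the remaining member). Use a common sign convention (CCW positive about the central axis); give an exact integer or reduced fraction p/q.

N_ring = 38 + 2·16 = 70
38(ω_s−ω_c) = −70(ω_r−ω_c),  ω_r=0, ω_c=1
ω_s = 1 − (70/38)(0−1) = 54/19
ω_s/ω_c = 54/19

54/19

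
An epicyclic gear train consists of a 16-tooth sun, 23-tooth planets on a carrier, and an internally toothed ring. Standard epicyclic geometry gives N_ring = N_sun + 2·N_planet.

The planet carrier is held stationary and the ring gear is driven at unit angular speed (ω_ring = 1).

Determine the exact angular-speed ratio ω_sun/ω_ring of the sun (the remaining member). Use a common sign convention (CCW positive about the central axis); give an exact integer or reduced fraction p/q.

-31/8

N_ring = 16 + 2·23 = 62
16(ω_s−ω_c) = −62(ω_r−ω_c),  ω_c=0, ω_r=1
ω_s = 0 − (62/16)(1−0) = -31/8
ω_s/ω_r = -31/8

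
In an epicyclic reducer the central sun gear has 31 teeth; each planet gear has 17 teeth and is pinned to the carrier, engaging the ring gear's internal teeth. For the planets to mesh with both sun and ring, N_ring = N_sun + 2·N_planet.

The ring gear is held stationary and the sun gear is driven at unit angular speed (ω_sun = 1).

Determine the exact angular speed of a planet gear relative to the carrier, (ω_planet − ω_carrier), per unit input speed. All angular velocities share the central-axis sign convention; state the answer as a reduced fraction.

N_ring = 31 + 2·17 = 65
31(ω_s−ω_c) = −65(ω_r−ω_c),  ω_r=0, ω_s=1
31(1−ω_c) = −65(0−ω_c)  ⇒  96ω_c = 31  ⇒  ω_c = 31/96
sun–planet: 31·(1−31/96) = −17·(ω_p−ω_c)  ⇒  ω_p−ω_c = −(31/17)·(65/96) = -2015/1632

-2015/1632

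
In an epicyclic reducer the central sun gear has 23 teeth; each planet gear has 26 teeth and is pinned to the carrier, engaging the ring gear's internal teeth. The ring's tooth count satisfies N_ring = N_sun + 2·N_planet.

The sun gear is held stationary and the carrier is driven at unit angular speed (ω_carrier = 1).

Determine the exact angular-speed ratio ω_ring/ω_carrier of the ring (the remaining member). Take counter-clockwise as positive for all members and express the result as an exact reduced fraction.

98/75

N_ring = 23 + 2·26 = 75
23(ω_s−ω_c) = −75(ω_r−ω_c),  ω_s=0, ω_c=1
ω_r = 1 − (23/75)(0−1) = 98/75
ω_r/ω_c = 98/75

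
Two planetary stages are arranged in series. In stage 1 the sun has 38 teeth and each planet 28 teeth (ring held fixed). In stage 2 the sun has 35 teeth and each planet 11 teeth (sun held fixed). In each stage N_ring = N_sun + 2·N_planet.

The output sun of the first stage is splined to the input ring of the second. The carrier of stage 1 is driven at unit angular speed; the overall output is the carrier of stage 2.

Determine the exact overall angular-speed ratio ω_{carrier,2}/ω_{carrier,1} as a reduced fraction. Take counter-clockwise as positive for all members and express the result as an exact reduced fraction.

Stage 1: N_ring = 38 + 2·28 = 94
Stage 1: 38(ω_s−ω_c) = −94(ω_r−ω_c),  ω_r=0, ω_c=1
Stage 1: ω_s = 1 − (94/38)(0−1) = 66/19
  ⇒ ω_s¹/ω_c¹ = 66/19
Stage 2: N_ring = 35 + 2·11 = 57
Stage 2: 35(ω_s−ω_c) = −57(ω_r−ω_c),  ω_s=0, ω_r=1
Stage 2: 35(0−ω_c) = −57(1−ω_c)  ⇒  92ω_c = 57  ⇒  ω_c = 57/92
  ⇒ ω_c²/ω_r² = 57/92
Coupling ω_r² = ω_s¹ ⇒ overall = 66/19 × 57/92 = 99/46

99/46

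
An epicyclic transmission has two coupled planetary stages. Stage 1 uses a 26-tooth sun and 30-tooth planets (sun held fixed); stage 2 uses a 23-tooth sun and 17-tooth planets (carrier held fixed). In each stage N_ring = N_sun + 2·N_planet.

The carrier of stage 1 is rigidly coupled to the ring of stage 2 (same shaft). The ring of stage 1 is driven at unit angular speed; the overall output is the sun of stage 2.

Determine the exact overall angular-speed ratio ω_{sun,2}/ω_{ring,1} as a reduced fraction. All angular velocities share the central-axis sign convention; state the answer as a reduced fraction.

Stage 1: N_ring = 26 + 2·30 = 86
Stage 1: 26(ω_s−ω_c) = −86(ω_r−ω_c),  ω_s=0, ω_r=1
Stage 1: 26(0−ω_c) = −86(1−ω_c)  ⇒  112ω_c = 86  ⇒  ω_c = 43/56
  ⇒ ω_c¹/ω_r¹ = 43/56
Stage 2: N_ring = 23 + 2·17 = 57
Stage 2: 23(ω_s−ω_c) = −57(ω_r−ω_c),  ω_c=0, ω_r=1
Stage 2: ω_s = 0 − (57/23)(1−0) = -57/23
  ⇒ ω_s²/ω_r² = -57/23
Coupling ω_r² = ω_c¹ ⇒ overall = 43/56 × -57/23 = -2451/1288

-2451/1288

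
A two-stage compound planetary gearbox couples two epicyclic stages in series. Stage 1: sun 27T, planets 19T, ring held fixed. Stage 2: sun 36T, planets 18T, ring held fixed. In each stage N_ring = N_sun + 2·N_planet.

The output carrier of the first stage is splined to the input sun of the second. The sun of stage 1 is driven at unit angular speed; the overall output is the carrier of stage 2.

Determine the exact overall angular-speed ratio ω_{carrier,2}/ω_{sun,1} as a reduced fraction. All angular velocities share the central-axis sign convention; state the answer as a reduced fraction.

9/92

Stage 1: N_ring = 27 + 2·19 = 65
Stage 1: 27(ω_s−ω_c) = −65(ω_r−ω_c),  ω_r=0, ω_s=1
Stage 1: 27(1−ω_c) = −65(0−ω_c)  ⇒  92ω_c = 27  ⇒  ω_c = 27/92
  ⇒ ω_c¹/ω_s¹ = 27/92
Stage 2: N_ring = 36 + 2·18 = 72
Stage 2: 36(ω_s−ω_c) = −72(ω_r−ω_c),  ω_r=0, ω_s=1
Stage 2: 36(1−ω_c) = −72(0−ω_c)  ⇒  108ω_c = 36  ⇒  ω_c = 1/3
  ⇒ ω_c²/ω_s² = 1/3
Coupling ω_s² = ω_c¹ ⇒ overall = 27/92 × 1/3 = 9/92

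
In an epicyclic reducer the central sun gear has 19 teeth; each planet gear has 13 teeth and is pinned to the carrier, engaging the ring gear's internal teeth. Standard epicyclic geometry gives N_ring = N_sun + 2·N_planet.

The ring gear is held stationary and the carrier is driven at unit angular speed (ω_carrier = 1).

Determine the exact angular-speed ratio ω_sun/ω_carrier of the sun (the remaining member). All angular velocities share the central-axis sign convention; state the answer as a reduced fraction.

64/19

N_ring = 19 + 2·13 = 45
19(ω_s−ω_c) = −45(ω_r−ω_c),  ω_r=0, ω_c=1
ω_s = 1 − (45/19)(0−1) = 64/19
ω_s/ω_c = 64/19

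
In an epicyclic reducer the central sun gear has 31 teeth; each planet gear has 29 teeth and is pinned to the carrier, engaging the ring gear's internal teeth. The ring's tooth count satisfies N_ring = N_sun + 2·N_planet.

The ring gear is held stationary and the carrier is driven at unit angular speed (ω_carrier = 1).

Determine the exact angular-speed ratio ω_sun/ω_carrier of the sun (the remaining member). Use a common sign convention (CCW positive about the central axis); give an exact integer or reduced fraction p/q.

N_ring = 31 + 2·29 = 89
31(ω_s−ω_c) = −89(ω_r−ω_c),  ω_r=0, ω_c=1
ω_s = 1 − (89/31)(0−1) = 120/31
ω_s/ω_c = 120/31

120/31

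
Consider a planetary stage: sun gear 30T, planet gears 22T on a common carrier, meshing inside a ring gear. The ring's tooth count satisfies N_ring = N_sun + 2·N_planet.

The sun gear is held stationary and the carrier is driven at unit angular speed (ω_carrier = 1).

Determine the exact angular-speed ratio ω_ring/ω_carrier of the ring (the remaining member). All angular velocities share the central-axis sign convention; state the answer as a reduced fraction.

N_ring = 30 + 2·22 = 74
30(ω_s−ω_c) = −74(ω_r−ω_c),  ω_s=0, ω_c=1
ω_r = 1 − (30/74)(0−1) = 52/37
ω_r/ω_c = 52/37

52/37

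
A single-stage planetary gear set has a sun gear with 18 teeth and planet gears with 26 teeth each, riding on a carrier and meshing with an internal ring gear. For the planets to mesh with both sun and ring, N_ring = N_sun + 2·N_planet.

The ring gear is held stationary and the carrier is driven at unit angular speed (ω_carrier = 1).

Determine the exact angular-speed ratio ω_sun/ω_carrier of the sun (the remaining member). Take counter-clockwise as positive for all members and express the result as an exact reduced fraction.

44/9

N_ring = 18 + 2·26 = 70
18(ω_s−ω_c) = −70(ω_r−ω_c),  ω_r=0, ω_c=1
ω_s = 1 − (70/18)(0−1) = 44/9
ω_s/ω_c = 44/9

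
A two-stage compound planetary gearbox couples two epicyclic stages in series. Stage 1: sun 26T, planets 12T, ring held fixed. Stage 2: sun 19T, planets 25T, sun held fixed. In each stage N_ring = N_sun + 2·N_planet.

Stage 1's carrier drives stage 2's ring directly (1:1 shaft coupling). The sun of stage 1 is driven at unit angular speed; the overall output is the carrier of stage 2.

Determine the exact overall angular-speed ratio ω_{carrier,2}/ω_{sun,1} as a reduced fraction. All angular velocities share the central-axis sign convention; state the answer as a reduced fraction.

Stage 1: N_ring = 26 + 2·12 = 50
Stage 1: 26(ω_s−ω_c) = −50(ω_r−ω_c),  ω_r=0, ω_s=1
Stage 1: 26(1−ω_c) = −50(0−ω_c)  ⇒  76ω_c = 26  ⇒  ω_c = 13/38
  ⇒ ω_c¹/ω_s¹ = 13/38
Stage 2: N_ring = 19 + 2·25 = 69
Stage 2: 19(ω_s−ω_c) = −69(ω_r−ω_c),  ω_s=0, ω_r=1
Stage 2: 19(0−ω_c) = −69(1−ω_c)  ⇒  88ω_c = 69  ⇒  ω_c = 69/88
  ⇒ ω_c²/ω_r² = 69/88
Coupling ω_r² = ω_c¹ ⇒ overall = 13/38 × 69/88 = 897/3344

897/3344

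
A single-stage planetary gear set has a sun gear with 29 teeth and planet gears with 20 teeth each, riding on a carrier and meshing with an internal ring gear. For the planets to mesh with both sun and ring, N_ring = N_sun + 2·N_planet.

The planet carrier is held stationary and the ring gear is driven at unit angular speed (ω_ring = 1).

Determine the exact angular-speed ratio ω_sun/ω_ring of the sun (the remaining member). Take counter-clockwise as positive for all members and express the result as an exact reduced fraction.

N_ring = 29 + 2·20 = 69
29(ω_s−ω_c) = −69(ω_r−ω_c),  ω_c=0, ω_r=1
ω_s = 0 − (69/29)(1−0) = -69/29
ω_s/ω_r = -69/29

-69/29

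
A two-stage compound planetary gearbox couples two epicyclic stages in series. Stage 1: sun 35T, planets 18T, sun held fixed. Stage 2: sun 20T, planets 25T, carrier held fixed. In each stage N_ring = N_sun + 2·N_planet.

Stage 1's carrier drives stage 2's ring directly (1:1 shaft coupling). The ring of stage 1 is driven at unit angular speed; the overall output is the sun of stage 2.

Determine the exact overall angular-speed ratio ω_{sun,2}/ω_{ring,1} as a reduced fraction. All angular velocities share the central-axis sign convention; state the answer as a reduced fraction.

-497/212

Stage 1: N_ring = 35 + 2·18 = 71
Stage 1: 35(ω_s−ω_c) = −71(ω_r−ω_c),  ω_s=0, ω_r=1
Stage 1: 35(0−ω_c) = −71(1−ω_c)  ⇒  106ω_c = 71  ⇒  ω_c = 71/106
  ⇒ ω_c¹/ω_r¹ = 71/106
Stage 2: N_ring = 20 + 2·25 = 70
Stage 2: 20(ω_s−ω_c) = −70(ω_r−ω_c),  ω_c=0, ω_r=1
Stage 2: ω_s = 0 − (70/20)(1−0) = -7/2
  ⇒ ω_s²/ω_r² = -7/2
Coupling ω_r² = ω_c¹ ⇒ overall = 71/106 × -7/2 = -497/212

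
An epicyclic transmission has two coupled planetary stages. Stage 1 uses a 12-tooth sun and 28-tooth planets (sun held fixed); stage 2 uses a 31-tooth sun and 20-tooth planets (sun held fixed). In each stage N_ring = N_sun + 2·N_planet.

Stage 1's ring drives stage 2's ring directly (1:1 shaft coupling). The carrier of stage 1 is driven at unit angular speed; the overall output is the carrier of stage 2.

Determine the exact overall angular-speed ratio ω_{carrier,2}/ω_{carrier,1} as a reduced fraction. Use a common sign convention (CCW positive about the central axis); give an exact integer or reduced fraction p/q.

Stage 1: N_ring = 12 + 2·28 = 68
Stage 1: 12(ω_s−ω_c) = −68(ω_r−ω_c),  ω_s=0, ω_c=1
Stage 1: ω_r = 1 − (12/68)(0−1) = 20/17
  ⇒ ω_r¹/ω_c¹ = 20/17
Stage 2: N_ring = 31 + 2·20 = 71
Stage 2: 31(ω_s−ω_c) = −71(ω_r−ω_c),  ω_s=0, ω_r=1
Stage 2: 31(0−ω_c) = −71(1−ω_c)  ⇒  102ω_c = 71  ⇒  ω_c = 71/102
  ⇒ ω_c²/ω_r² = 71/102
Coupling ω_r² = ω_r¹ ⇒ overall = 20/17 × 71/102 = 710/867

710/867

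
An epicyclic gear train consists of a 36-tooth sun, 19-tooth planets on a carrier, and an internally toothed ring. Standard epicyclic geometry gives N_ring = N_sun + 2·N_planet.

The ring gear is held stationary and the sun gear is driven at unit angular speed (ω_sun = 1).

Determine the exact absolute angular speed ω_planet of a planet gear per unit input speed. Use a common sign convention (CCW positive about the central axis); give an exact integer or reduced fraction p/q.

N_ring = 36 + 2·19 = 74
36(ω_s−ω_c) = −74(ω_r−ω_c),  ω_r=0, ω_s=1
36(1−ω_c) = −74(0−ω_c)  ⇒  110ω_c = 36  ⇒  ω_c = 18/55
sun–planet: 36·(1−18/55) = −19·(ω_p−ω_c)  ⇒  ω_p−ω_c = −(36/19)·(37/55) = -1332/1045
ω_p = 18/55 − 1332/1045 = -18/19

-18/19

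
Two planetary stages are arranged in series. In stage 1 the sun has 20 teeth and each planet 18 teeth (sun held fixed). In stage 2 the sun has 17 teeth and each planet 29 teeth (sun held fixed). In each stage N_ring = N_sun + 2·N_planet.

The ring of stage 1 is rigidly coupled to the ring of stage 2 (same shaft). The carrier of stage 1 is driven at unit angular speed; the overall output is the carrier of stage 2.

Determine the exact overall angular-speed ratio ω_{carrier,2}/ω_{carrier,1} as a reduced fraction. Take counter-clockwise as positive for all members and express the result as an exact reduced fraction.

Stage 1: N_ring = 20 + 2·18 = 56
Stage 1: 20(ω_s−ω_c) = −56(ω_r−ω_c),  ω_s=0, ω_c=1
Stage 1: ω_r = 1 − (20/56)(0−1) = 19/14
  ⇒ ω_r¹/ω_c¹ = 19/14
Stage 2: N_ring = 17 + 2·29 = 75
Stage 2: 17(ω_s−ω_c) = −75(ω_r−ω_c),  ω_s=0, ω_r=1
Stage 2: 17(0−ω_c) = −75(1−ω_c)  ⇒  92ω_c = 75  ⇒  ω_c = 75/92
  ⇒ ω_c²/ω_r² = 75/92
Coupling ω_r² = ω_r¹ ⇒ overall = 19/14 × 75/92 = 1425/1288

1425/1288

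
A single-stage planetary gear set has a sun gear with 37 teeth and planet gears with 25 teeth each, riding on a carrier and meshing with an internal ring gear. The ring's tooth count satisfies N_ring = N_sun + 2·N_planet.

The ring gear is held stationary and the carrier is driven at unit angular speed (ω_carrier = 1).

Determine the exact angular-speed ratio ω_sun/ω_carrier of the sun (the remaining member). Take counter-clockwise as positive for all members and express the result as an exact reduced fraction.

124/37

N_ring = 37 + 2·25 = 87
37(ω_s−ω_c) = −87(ω_r−ω_c),  ω_r=0, ω_c=1
ω_s = 1 − (87/37)(0−1) = 124/37
ω_s/ω_c = 124/37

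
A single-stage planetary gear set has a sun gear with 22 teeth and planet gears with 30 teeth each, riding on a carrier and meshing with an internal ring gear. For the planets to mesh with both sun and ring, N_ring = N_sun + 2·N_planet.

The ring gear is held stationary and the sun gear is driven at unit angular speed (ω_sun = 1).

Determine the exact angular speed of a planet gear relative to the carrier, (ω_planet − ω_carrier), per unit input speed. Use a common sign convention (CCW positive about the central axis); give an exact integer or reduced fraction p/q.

N_ring = 22 + 2·30 = 82
22(ω_s−ω_c) = −82(ω_r−ω_c),  ω_r=0, ω_s=1
22(1−ω_c) = −82(0−ω_c)  ⇒  104ω_c = 22  ⇒  ω_c = 11/52
sun–planet: 22·(1−11/52) = −30·(ω_p−ω_c)  ⇒  ω_p−ω_c = −(22/30)·(41/52) = -451/780

-451/780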